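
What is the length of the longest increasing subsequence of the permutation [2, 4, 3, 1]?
2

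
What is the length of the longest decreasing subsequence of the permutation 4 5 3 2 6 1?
4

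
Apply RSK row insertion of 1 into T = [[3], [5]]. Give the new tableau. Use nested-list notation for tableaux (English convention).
In row 1, 1 replaces 3 (the leftmost entry greater than 1); 3 is bumped to row 2. In row 2, 3 replaces 5 (the leftmost entry greater than 3); 5 is bumped to row 3. 5 starts a new row 3. The new tableau is [[1], [3], [5]].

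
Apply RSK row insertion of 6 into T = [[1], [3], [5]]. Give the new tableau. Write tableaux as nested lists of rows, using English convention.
6 is larger than every entry of row 1, so it is appended to row 1. The new tableau is [[1, 6], [3], [5]].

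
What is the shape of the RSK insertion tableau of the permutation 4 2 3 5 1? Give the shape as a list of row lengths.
RSK row insertion gives P = [[1, 3, 5], [2], [4]], which has shape [3, 1, 1].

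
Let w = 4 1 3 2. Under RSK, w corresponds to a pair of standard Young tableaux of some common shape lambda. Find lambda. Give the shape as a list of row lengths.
[2, 1, 1]

Row-insert each entry into an empty tableau.

After inserting 4: P = [[4]].
After inserting 1: P = [[1], [4]].
After inserting 3: P = [[1, 3], [4]].
After inserting 2: P = [[1, 2], [3], [4]].

The final insertion tableau P = [[1, 2], [3], [4]] has shape [2, 1, 1].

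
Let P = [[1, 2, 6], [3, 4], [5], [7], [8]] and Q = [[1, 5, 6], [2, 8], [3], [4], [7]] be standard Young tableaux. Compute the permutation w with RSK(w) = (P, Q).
Reverse the RSK construction: for i from n down to 1, find the cell of Q containing i, remove the entry at that cell from P, and reverse-bump it up through P; the value ejected from row 1 is w(i).

Step i=8: Q has 8 at row 2, column 2; remove 4 from row 2 of P and reverse-bump: 4 enters row 1 and ejects 2. So w(8) = 2. P is now [[1, 4, 6], [3], [5], [7], [8]].
Step i=7: Q has 7 at row 5, column 1; remove 8 from row 5 of P and reverse-bump: 8 enters row 4 and ejects 7; 7 enters row 3 and ejects 5; 5 enters row 2 and ejects 3; 3 enters row 1 and ejects 1. So w(7) = 1. P is now [[3, 4, 6], [5], [7], [8]].
Step i=6: Q has 6 at row 1, column 3; remove that cell from P, ejecting 6. So w(6) = 6. P is now [[3, 4], [5], [7], [8]].
Step i=5: Q has 5 at row 1, column 2; remove that cell from P, ejecting 4. So w(5) = 4. P is now [[3], [5], [7], [8]].
Step i=4: Q has 4 at row 4, column 1; remove 8 from row 4 of P and reverse-bump: 8 enters row 3 and ejects 7; 7 enters row 2 and ejects 5; 5 enters row 1 and ejects 3. So w(4) = 3. P is now [[5], [7], [8]].
Step i=3: Q has 3 at row 3, column 1; remove 8 from row 3 of P and reverse-bump: 8 enters row 2 and ejects 7; 7 enters row 1 and ejects 5. So w(3) = 5. P is now [[7], [8]].
Step i=2: Q has 2 at row 2, column 1; remove 8 from row 2 of P and reverse-bump: 8 enters row 1 and ejects 7. So w(2) = 7. P is now [[8]].
Step i=1: Q has 1 at row 1, column 1; remove that cell from P, ejecting 8. So w(1) = 8. P is now [].

So w = 8 7 5 3 4 6 1 2.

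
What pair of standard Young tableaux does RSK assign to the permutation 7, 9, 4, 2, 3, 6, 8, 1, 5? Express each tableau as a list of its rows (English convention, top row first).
Insert each entry of the permutation into P by Schensted row insertion, recording in Q the position of each new cell.

After inserting 7: P = [[7]].
After inserting 9: P = [[7, 9]].
After inserting 4: P = [[4, 9], [7]].
After inserting 2: P = [[2, 9], [4], [7]].
After inserting 3: P = [[2, 3], [4, 9], [7]].
After inserting 6: P = [[2, 3, 6], [4, 9], [7]].
After inserting 8: P = [[2, 3, 6, 8], [4, 9], [7]].
After inserting 1: P = [[1, 3, 6, 8], [2, 9], [4], [7]].
After inserting 5: P = [[1, 3, 5, 8], [2, 6], [4, 9], [7]].

So P = [[1, 3, 5, 8], [2, 6], [4, 9], [7]], Q = [[1, 2, 6, 7], [3, 5], [4, 9], [8]].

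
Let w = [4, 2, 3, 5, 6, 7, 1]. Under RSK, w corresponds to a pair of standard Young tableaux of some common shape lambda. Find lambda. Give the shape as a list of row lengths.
[5, 1, 1]

Row-insert each entry into an empty tableau.

After inserting 4: P = [[4]].
After inserting 2: P = [[2], [4]].
After inserting 3: P = [[2, 3], [4]].
After inserting 5: P = [[2, 3, 5], [4]].
After inserting 6: P = [[2, 3, 5, 6], [4]].
After inserting 7: P = [[2, 3, 5, 6, 7], [4]].
After inserting 1: P = [[1, 3, 5, 6, 7], [2], [4]].

The final insertion tableau P = [[1, 3, 5, 6, 7], [2], [4]] has shape [5, 1, 1].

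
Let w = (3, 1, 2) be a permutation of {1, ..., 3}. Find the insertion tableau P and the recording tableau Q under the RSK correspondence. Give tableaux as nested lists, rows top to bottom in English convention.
Insert each entry of the permutation into P by Schensted row insertion, recording in Q the position of each new cell.

After inserting 3: P = [[3]].
After inserting 1: P = [[1], [3]].
After inserting 2: P = [[1, 2], [3]].

So P = [[1, 2], [3]], Q = [[1, 3], [2]].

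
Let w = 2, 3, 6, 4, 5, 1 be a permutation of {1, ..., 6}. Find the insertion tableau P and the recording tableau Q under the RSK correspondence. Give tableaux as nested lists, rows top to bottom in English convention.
P = [[1, 3, 4, 5], [2], [6]], Q = [[1, 2, 3, 5], [4], [6]]

Insert each entry of the permutation into P by Schensted row insertion, recording in Q the position of each new cell.

Insert 2: appended to row 1. P = [[2]], Q = [[1]].
Insert 3: appended to row 1. P = [[2, 3]], Q = [[1, 2]].
Insert 6: appended to row 1. P = [[2, 3, 6]], Q = [[1, 2, 3]].
Insert 4: 4 bumps 6 from row 1; 6 starts row 2. P = [[2, 3, 4], [6]], Q = [[1, 2, 3], [4]].
Insert 5: appended to row 1. P = [[2, 3, 4, 5], [6]], Q = [[1, 2, 3, 5], [4]].
Insert 1: 1 bumps 2 from row 1; 2 bumps 6 from row 2; 6 starts row 3. P = [[1, 3, 4, 5], [2], [6]], Q = [[1, 2, 3, 5], [4], [6]].

So P = [[1, 3, 4, 5], [2], [6]], Q = [[1, 2, 3, 5], [4], [6]].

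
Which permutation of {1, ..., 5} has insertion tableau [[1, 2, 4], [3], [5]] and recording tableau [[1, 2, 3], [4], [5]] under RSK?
1 3 5 4 2

Reverse RSK: for i = n, n-1, ..., 1, locate i in Q, remove the corresponding corner cell from P, and reverse-bump its entry up through P; the value ejected from row 1 is w(i).

So w = 1 3 5 4 2.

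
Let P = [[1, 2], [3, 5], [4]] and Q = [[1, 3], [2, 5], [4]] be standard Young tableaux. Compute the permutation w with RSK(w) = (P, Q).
Reverse the RSK construction: for i from n down to 1, find the cell of Q containing i, remove the entry at that cell from P, and reverse-bump it up through P; the value ejected from row 1 is w(i).

Step i=5: Q has 5 at row 2, column 2; remove 5 from row 2 of P and reverse-bump: 5 enters row 1 and ejects 2. So w(5) = 2. P is now [[1, 5], [3], [4]].
Step i=4: Q has 4 at row 3, column 1; remove 4 from row 3 of P and reverse-bump: 4 enters row 2 and ejects 3; 3 enters row 1 and ejects 1. So w(4) = 1. P is now [[3, 5], [4]].
Step i=3: Q has 3 at row 1, column 2; remove that cell from P, ejecting 5. So w(3) = 5. P is now [[3], [4]].
Step i=2: Q has 2 at row 2, column 1; remove 4 from row 2 of P and reverse-bump: 4 enters row 1 and ejects 3. So w(2) = 3. P is now [[4]].
Step i=1: Q has 1 at row 1, column 1; remove that cell from P, ejecting 4. So w(1) = 4. P is now [].

So w = 4 3 5 1 2.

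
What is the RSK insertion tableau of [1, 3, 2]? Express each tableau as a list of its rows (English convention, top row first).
P = [[1, 2], [3]]

Insert 1: appended to row 1. P = [[1]].
Insert 3: appended to row 1. P = [[1, 3]].
Insert 2: 2 bumps 3 from row 1; 3 starts row 2. P = [[1, 2], [3]].

So P = [[1, 2], [3]].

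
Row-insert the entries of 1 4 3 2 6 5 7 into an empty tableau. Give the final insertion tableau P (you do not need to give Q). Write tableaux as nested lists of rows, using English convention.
Insert 1: appended to row 1. P = [[1]].
Insert 4: appended to row 1. P = [[1, 4]].
Insert 3: 3 bumps 4 from row 1; 4 starts row 2. P = [[1, 3], [4]].
Insert 2: 2 bumps 3 from row 1; 3 bumps 4 from row 2; 4 starts row 3. P = [[1, 2], [3], [4]].
Insert 6: appended to row 1. P = [[1, 2, 6], [3], [4]].
Insert 5: 5 bumps 6 from row 1; 6 appends to row 2. P = [[1, 2, 5], [3, 6], [4]].
Insert 7: appended to row 1. P = [[1, 2, 5, 7], [3, 6], [4]].

So P = [[1, 2, 5, 7], [3, 6], [4]].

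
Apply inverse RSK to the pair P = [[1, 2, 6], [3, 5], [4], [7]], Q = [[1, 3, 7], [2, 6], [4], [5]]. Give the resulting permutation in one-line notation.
Reverse the RSK construction: for i from n down to 1, find the cell of Q containing i, remove the entry at that cell from P, and reverse-bump it up through P; the value ejected from row 1 is w(i).

Step i=7: Q has 7 at row 1, column 3; remove that cell from P, ejecting 6. So w(7) = 6. P is now [[1, 2], [3, 5], [4], [7]].
Step i=6: Q has 6 at row 2, column 2; remove 5 from row 2 of P and reverse-bump: 5 enters row 1 and ejects 2. So w(6) = 2. P is now [[1, 5], [3], [4], [7]].
Step i=5: Q has 5 at row 4, column 1; remove 7 from row 4 of P and reverse-bump: 7 enters row 3 and ejects 4; 4 enters row 2 and ejects 3; 3 enters row 1 and ejects 1. So w(5) = 1. P is now [[3, 5], [4], [7]].
Step i=4: Q has 4 at row 3, column 1; remove 7 from row 3 of P and reverse-bump: 7 enters row 2 and ejects 4; 4 enters row 1 and ejects 3. So w(4) = 3. P is now [[4, 5], [7]].
Step i=3: Q has 3 at row 1, column 2; remove that cell from P, ejecting 5. So w(3) = 5. P is now [[4], [7]].
Step i=2: Q has 2 at row 2, column 1; remove 7 from row 2 of P and reverse-bump: 7 enters row 1 and ejects 4. So w(2) = 4. P is now [[7]].
Step i=1: Q has 1 at row 1, column 1; remove that cell from P, ejecting 7. So w(1) = 7. P is now [].

So w = 7 4 5 3 1 2 6.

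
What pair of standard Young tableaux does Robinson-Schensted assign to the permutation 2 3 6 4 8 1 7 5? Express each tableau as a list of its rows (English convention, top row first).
Insert each entry of the permutation into P by Schensted row insertion, recording in Q the position of each new cell.

After inserting 2: P = [[2]].
After inserting 3: P = [[2, 3]].
After inserting 6: P = [[2, 3, 6]].
After inserting 4: P = [[2, 3, 4], [6]].
After inserting 8: P = [[2, 3, 4, 8], [6]].
After inserting 1: P = [[1, 3, 4, 8], [2], [6]].
After inserting 7: P = [[1, 3, 4, 7], [2, 8], [6]].
After inserting 5: P = [[1, 3, 4, 5], [2, 7], [6, 8]].

So P = [[1, 3, 4, 5], [2, 7], [6, 8]], Q = [[1, 2, 3, 5], [4, 7], [6, 8]].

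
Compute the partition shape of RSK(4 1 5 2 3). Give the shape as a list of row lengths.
Row-insert each entry into an empty tableau.

After inserting 4: P = [[4]].
After inserting 1: P = [[1], [4]].
After inserting 5: P = [[1, 5], [4]].
After inserting 2: P = [[1, 2], [4, 5]].
After inserting 3: P = [[1, 2, 3], [4, 5]].

The final insertion tableau P = [[1, 2, 3], [4, 5]] has shape [3, 2].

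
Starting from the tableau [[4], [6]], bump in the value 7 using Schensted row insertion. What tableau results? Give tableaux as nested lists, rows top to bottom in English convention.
[[4, 7], [6]]

7 is larger than every entry of row 1, so it is appended to row 1. The new tableau is [[4, 7], [6]].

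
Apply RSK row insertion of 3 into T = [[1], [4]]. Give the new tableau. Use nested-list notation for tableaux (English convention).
[[1, 3], [4]]

3 is larger than every entry of row 1, so it is appended to row 1. The new tableau is [[1, 3], [4]].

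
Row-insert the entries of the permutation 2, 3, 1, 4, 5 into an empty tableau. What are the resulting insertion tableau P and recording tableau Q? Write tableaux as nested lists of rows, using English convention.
Insert each entry of the permutation into P by Schensted row insertion, recording in Q the position of each new cell.

Insert 2: appended to row 1. P = [[2]].
Insert 3: appended to row 1. P = [[2, 3]].
Insert 1: 1 bumps 2 from row 1; 2 starts row 2. P = [[1, 3], [2]].
Insert 4: appended to row 1. P = [[1, 3, 4], [2]].
Insert 5: appended to row 1. P = [[1, 3, 4, 5], [2]].

So P = [[1, 3, 4, 5], [2]], Q = [[1, 2, 4, 5], [3]].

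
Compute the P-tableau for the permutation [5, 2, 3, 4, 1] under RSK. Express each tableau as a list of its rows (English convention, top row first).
P = [[1, 3, 4], [2], [5]]

Insert 5: appended to row 1. P = [[5]].
Insert 2: 2 bumps 5 from row 1; 5 starts row 2. P = [[2], [5]].
Insert 3: appended to row 1. P = [[2, 3], [5]].
Insert 4: appended to row 1. P = [[2, 3, 4], [5]].
Insert 1: 1 bumps 2 from row 1; 2 bumps 5 from row 2; 5 starts row 3. P = [[1, 3, 4], [2], [5]].

So P = [[1, 3, 4], [2], [5]].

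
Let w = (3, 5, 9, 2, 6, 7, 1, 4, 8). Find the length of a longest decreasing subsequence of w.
3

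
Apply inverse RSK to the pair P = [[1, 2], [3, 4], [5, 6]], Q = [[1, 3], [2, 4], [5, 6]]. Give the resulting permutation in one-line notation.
5 3 6 4 1 2

Reverse RSK: for i = n, n-1, ..., 1, locate i in Q, remove the corresponding corner cell from P, and reverse-bump its entry up through P; the value ejected from row 1 is w(i).

So w = 5 3 6 4 1 2.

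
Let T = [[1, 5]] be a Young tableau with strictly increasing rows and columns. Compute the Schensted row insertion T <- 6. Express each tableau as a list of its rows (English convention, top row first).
[[1, 5, 6]]

6 is larger than every entry of row 1, so it is appended to row 1. The new tableau is [[1, 5, 6]].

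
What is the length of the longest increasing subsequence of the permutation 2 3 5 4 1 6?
4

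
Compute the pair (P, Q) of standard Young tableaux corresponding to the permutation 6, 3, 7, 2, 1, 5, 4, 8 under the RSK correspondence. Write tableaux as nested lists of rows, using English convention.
Insert each entry of the permutation into P by Schensted row insertion, recording in Q the position of each new cell.

Insert 6: appended to row 1. P = [[6]].
Insert 3: 3 bumps 6 from row 1; 6 starts row 2. P = [[3], [6]].
Insert 7: appended to row 1. P = [[3, 7], [6]].
Insert 2: 2 bumps 3 from row 1; 3 bumps 6 from row 2; 6 starts row 3. P = [[2, 7], [3], [6]].
Insert 1: 1 bumps 2 from row 1; 2 bumps 3 from row 2; 3 bumps 6 from row 3; 6 starts row 4. P = [[1, 7], [2], [3], [6]].
Insert 5: 5 bumps 7 from row 1; 7 appends to row 2. P = [[1, 5], [2, 7], [3], [6]].
Insert 4: 4 bumps 5 from row 1; 5 bumps 7 from row 2; 7 appends to row 3. P = [[1, 4], [2, 5], [3, 7], [6]].
Insert 8: appended to row 1. P = [[1, 4, 8], [2, 5], [3, 7], [6]].

So P = [[1, 4, 8], [2, 5], [3, 7], [6]], Q = [[1, 3, 8], [2, 6], [4, 7], [5]].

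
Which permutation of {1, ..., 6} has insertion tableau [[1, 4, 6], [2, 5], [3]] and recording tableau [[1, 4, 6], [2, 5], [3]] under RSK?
Reverse RSK: for i = n, n-1, ..., 1, locate i in Q, remove the corresponding corner cell from P, and reverse-bump its entry up through P; the value ejected from row 1 is w(i).

So w = 3 2 1 5 4 6.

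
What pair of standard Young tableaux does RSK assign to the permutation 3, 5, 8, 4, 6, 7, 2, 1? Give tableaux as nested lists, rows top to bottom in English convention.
P = [[1, 4, 6, 7], [2, 8], [3], [5]], Q = [[1, 2, 3, 6], [4, 5], [7], [8]]

Insert each entry of the permutation into P by Schensted row insertion, recording in Q the position of each new cell.

Insert 3: appended to row 1. P = [[3]].
Insert 5: appended to row 1. P = [[3, 5]].
Insert 8: appended to row 1. P = [[3, 5, 8]].
Insert 4: 4 bumps 5 from row 1; 5 starts row 2. P = [[3, 4, 8], [5]].
Insert 6: 6 bumps 8 from row 1; 8 appends to row 2. P = [[3, 4, 6], [5, 8]].
Insert 7: appended to row 1. P = [[3, 4, 6, 7], [5, 8]].
Insert 2: 2 bumps 3 from row 1; 3 bumps 5 from row 2; 5 starts row 3. P = [[2, 4, 6, 7], [3, 8], [5]].
Insert 1: 1 bumps 2 from row 1; 2 bumps 3 from row 2; 3 bumps 5 from row 3; 5 starts row 4. P = [[1, 4, 6, 7], [2, 8], [3], [5]].

So P = [[1, 4, 6, 7], [2, 8], [3], [5]], Q = [[1, 2, 3, 6], [4, 5], [7], [8]].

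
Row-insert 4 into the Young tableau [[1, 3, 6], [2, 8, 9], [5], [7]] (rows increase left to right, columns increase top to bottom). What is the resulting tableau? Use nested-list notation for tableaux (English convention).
[[1, 3, 4], [2, 6, 9], [5, 8], [7]]

In row 1, 4 replaces 6 (the leftmost entry greater than 4); 6 is bumped to row 2. In row 2, 6 replaces 8 (the leftmost entry greater than 6); 8 is bumped to row 3. 8 is appended to row 3. The new tableau is [[1, 3, 4], [2, 6, 9], [5, 8], [7]].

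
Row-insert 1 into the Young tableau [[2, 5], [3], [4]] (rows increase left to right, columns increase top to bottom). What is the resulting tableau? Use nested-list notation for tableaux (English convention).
[[1, 5], [2], [3], [4]]

In row 1, 1 replaces 2 (the leftmost entry greater than 1); 2 is bumped to row 2. In row 2, 2 replaces 3 (the leftmost entry greater than 2); 3 is bumped to row 3. In row 3, 3 replaces 4 (the leftmost entry greater than 3); 4 is bumped to row 4. 4 starts a new row 4. The new tableau is [[1, 5], [2], [3], [4]].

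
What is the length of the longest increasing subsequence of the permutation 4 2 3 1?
2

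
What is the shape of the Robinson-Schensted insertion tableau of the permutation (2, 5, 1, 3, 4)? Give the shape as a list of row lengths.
Row-insert each entry into an empty tableau.

After inserting 2: P = [[2]].
After inserting 5: P = [[2, 5]].
After inserting 1: P = [[1, 5], [2]].
After inserting 3: P = [[1, 3], [2, 5]].
After inserting 4: P = [[1, 3, 4], [2, 5]].

The final insertion tableau P = [[1, 3, 4], [2, 5]] has shape [3, 2].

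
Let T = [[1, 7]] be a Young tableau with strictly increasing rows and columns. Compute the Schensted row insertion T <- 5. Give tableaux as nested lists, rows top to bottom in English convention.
[[1, 5], [7]]

In row 1, 5 replaces 7 (the leftmost entry greater than 5); 7 is bumped to row 2. 7 starts a new row 2. The new tableau is [[1, 5], [7]].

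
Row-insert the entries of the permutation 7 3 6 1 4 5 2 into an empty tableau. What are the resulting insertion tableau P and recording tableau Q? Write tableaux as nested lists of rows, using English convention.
Insert each entry of the permutation into P by Schensted row insertion, recording in Q the position of each new cell.

Insert 7: appended to row 1. P = [[7]].
Insert 3: 3 bumps 7 from row 1; 7 starts row 2. P = [[3], [7]].
Insert 6: appended to row 1. P = [[3, 6], [7]].
Insert 1: 1 bumps 3 from row 1; 3 bumps 7 from row 2; 7 starts row 3. P = [[1, 6], [3], [7]].
Insert 4: 4 bumps 6 from row 1; 6 appends to row 2. P = [[1, 4], [3, 6], [7]].
Insert 5: appended to row 1. P = [[1, 4, 5], [3, 6], [7]].
Insert 2: 2 bumps 4 from row 1; 4 bumps 6 from row 2; 6 bumps 7 from row 3; 7 starts row 4. P = [[1, 2, 5], [3, 4], [6], [7]].

So P = [[1, 2, 5], [3, 4], [6], [7]], Q = [[1, 3, 6], [2, 5], [4], [7]].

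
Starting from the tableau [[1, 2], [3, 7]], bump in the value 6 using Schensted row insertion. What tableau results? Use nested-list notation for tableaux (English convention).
[[1, 2, 6], [3, 7]]

6 is larger than every entry of row 1, so it is appended to row 1. The new tableau is [[1, 2, 6], [3, 7]].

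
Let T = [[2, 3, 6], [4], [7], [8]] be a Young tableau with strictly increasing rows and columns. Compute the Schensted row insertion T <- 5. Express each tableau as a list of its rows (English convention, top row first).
In row 1, 5 replaces 6 (the leftmost entry greater than 5); 6 is bumped to row 2. 6 is appended to row 2. The new tableau is [[2, 3, 5], [4, 6], [7], [8]].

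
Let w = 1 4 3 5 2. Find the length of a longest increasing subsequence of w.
3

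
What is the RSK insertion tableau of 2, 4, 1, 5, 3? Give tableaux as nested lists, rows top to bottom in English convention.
P = [[1, 3, 5], [2, 4]]

Insert 2: appended to row 1. P = [[2]].
Insert 4: appended to row 1. P = [[2, 4]].
Insert 1: 1 bumps 2 from row 1; 2 starts row 2. P = [[1, 4], [2]].
Insert 5: appended to row 1. P = [[1, 4, 5], [2]].
Insert 3: 3 bumps 4 from row 1; 4 appends to row 2. P = [[1, 3, 5], [2, 4]].

So P = [[1, 3, 5], [2, 4]].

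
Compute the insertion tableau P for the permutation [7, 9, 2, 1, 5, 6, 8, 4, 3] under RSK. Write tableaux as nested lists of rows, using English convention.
P = [[1, 3, 6, 8], [2, 4], [5, 9], [7]]

Insert 7: appended to row 1. P = [[7]].
Insert 9: appended to row 1. P = [[7, 9]].
Insert 2: 2 bumps 7 from row 1; 7 starts row 2. P = [[2, 9], [7]].
Insert 1: 1 bumps 2 from row 1; 2 bumps 7 from row 2; 7 starts row 3. P = [[1, 9], [2], [7]].
Insert 5: 5 bumps 9 from row 1; 9 appends to row 2. P = [[1, 5], [2, 9], [7]].
Insert 6: appended to row 1. P = [[1, 5, 6], [2, 9], [7]].
Insert 8: appended to row 1. P = [[1, 5, 6, 8], [2, 9], [7]].
Insert 4: 4 bumps 5 from row 1; 5 bumps 9 from row 2; 9 appends to row 3. P = [[1, 4, 6, 8], [2, 5], [7, 9]].
Insert 3: 3 bumps 4 from row 1; 4 bumps 5 from row 2; 5 bumps 7 from row 3; 7 starts row 4. P = [[1, 3, 6, 8], [2, 4], [5, 9], [7]].

So P = [[1, 3, 6, 8], [2, 4], [5, 9], [7]].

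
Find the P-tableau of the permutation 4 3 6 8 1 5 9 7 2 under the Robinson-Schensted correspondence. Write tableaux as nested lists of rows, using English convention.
P = [[1, 2, 7, 9], [3, 5, 8], [4, 6]]

Insert 4: appended to row 1. P = [[4]].
Insert 3: 3 bumps 4 from row 1; 4 starts row 2. P = [[3], [4]].
Insert 6: appended to row 1. P = [[3, 6], [4]].
Insert 8: appended to row 1. P = [[3, 6, 8], [4]].
Insert 1: 1 bumps 3 from row 1; 3 bumps 4 from row 2; 4 starts row 3. P = [[1, 6, 8], [3], [4]].
Insert 5: 5 bumps 6 from row 1; 6 appends to row 2. P = [[1, 5, 8], [3, 6], [4]].
Insert 9: appended to row 1. P = [[1, 5, 8, 9], [3, 6], [4]].
Insert 7: 7 bumps 8 from row 1; 8 appends to row 2. P = [[1, 5, 7, 9], [3, 6, 8], [4]].
Insert 2: 2 bumps 5 from row 1; 5 bumps 6 from row 2; 6 appends to row 3. P = [[1, 2, 7, 9], [3, 5, 8], [4, 6]].

So P = [[1, 2, 7, 9], [3, 5, 8], [4, 6]].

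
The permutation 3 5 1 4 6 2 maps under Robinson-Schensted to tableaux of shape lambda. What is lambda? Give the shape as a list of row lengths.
[3, 2, 1]

Row-insert each entry into an empty tableau.

After inserting 3: P = [[3]].
After inserting 5: P = [[3, 5]].
After inserting 1: P = [[1, 5], [3]].
After inserting 4: P = [[1, 4], [3, 5]].
After inserting 6: P = [[1, 4, 6], [3, 5]].
After inserting 2: P = [[1, 2, 6], [3, 4], [5]].

The final insertion tableau P = [[1, 2, 6], [3, 4], [5]] has shape [3, 2, 1].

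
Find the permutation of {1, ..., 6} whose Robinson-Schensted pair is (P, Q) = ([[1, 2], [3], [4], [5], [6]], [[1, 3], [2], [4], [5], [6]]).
6 1 5 4 3 2

Reverse the RSK construction: for i from n down to 1, find the cell of Q containing i, remove the entry at that cell from P, and reverse-bump it up through P; the value ejected from row 1 is w(i).

Step i=6: Q has 6 at row 5, column 1; remove 6 from row 5 of P and reverse-bump: 6 enters row 4 and ejects 5; 5 enters row 3 and ejects 4; 4 enters row 2 and ejects 3; 3 enters row 1 and ejects 2. So w(6) = 2. P is now [[1, 3], [4], [5], [6]].
Step i=5: Q has 5 at row 4, column 1; remove 6 from row 4 of P and reverse-bump: 6 enters row 3 and ejects 5; 5 enters row 2 and ejects 4; 4 enters row 1 and ejects 3. So w(5) = 3. P is now [[1, 4], [5], [6]].
Step i=4: Q has 4 at row 3, column 1; remove 6 from row 3 of P and reverse-bump: 6 enters row 2 and ejects 5; 5 enters row 1 and ejects 4. So w(4) = 4. P is now [[1, 5], [6]].
Step i=3: Q has 3 at row 1, column 2; remove that cell from P, ejecting 5. So w(3) = 5. P is now [[1], [6]].
Step i=2: Q has 2 at row 2, column 1; remove 6 from row 2 of P and reverse-bump: 6 enters row 1 and ejects 1. So w(2) = 1. P is now [[6]].
Step i=1: Q has 1 at row 1, column 1; remove that cell from P, ejecting 6. So w(1) = 6. P is now [].

So w = 6 1 5 4 3 2.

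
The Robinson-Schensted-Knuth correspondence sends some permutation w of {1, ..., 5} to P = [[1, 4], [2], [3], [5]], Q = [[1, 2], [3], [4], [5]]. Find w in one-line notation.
Reverse the RSK construction: for i from n down to 1, find the cell of Q containing i, remove the entry at that cell from P, and reverse-bump it up through P; the value ejected from row 1 is w(i).

Step i=5: Q has 5 at row 4, column 1; remove 5 from row 4 of P and reverse-bump: 5 enters row 3 and ejects 3; 3 enters row 2 and ejects 2; 2 enters row 1 and ejects 1. So w(5) = 1. P is now [[2, 4], [3], [5]].
Step i=4: Q has 4 at row 3, column 1; remove 5 from row 3 of P and reverse-bump: 5 enters row 2 and ejects 3; 3 enters row 1 and ejects 2. So w(4) = 2. P is now [[3, 4], [5]].
Step i=3: Q has 3 at row 2, column 1; remove 5 from row 2 of P and reverse-bump: 5 enters row 1 and ejects 4. So w(3) = 4. P is now [[3, 5]].
Step i=2: Q has 2 at row 1, column 2; remove that cell from P, ejecting 5. So w(2) = 5. P is now [[3]].
Step i=1: Q has 1 at row 1, column 1; remove that cell from P, ejecting 3. So w(1) = 3. P is now [].

So w = 3 5 4 2 1.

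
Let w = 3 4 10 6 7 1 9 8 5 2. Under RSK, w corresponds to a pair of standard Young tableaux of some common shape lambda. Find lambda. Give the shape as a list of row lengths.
Row-insert each entry into an empty tableau.

After inserting 3: P = [[3]].
After inserting 4: P = [[3, 4]].
After inserting 10: P = [[3, 4, 10]].
After inserting 6: P = [[3, 4, 6], [10]].
After inserting 7: P = [[3, 4, 6, 7], [10]].
After inserting 1: P = [[1, 4, 6, 7], [3], [10]].
After inserting 9: P = [[1, 4, 6, 7, 9], [3], [10]].
After inserting 8: P = [[1, 4, 6, 7, 8], [3, 9], [10]].
After inserting 5: P = [[1, 4, 5, 7, 8], [3, 6], [9], [10]].
After inserting 2: P = [[1, 2, 5, 7, 8], [3, 4], [6], [9], [10]].

The final insertion tableau P = [[1, 2, 5, 7, 8], [3, 4], [6], [9], [10]] has shape [5, 2, 1, 1, 1].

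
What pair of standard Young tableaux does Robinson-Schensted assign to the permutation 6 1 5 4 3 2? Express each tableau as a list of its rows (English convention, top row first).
Insert each entry of the permutation into P by Schensted row insertion, recording in Q the position of each new cell.

Insert 6: appended to row 1. P = [[6]], Q = [[1]].
Insert 1: 1 bumps 6 from row 1; 6 starts row 2. P = [[1], [6]], Q = [[1], [2]].
Insert 5: appended to row 1. P = [[1, 5], [6]], Q = [[1, 3], [2]].
Insert 4: 4 bumps 5 from row 1; 5 bumps 6 from row 2; 6 starts row 3. P = [[1, 4], [5], [6]], Q = [[1, 3], [2], [4]].
Insert 3: 3 bumps 4 from row 1; 4 bumps 5 from row 2; 5 bumps 6 from row 3; 6 starts row 4. P = [[1, 3], [4], [5], [6]], Q = [[1, 3], [2], [4], [5]].
Insert 2: 2 bumps 3 from row 1; 3 bumps 4 from row 2; 4 bumps 5 from row 3; 5 bumps 6 from row 4; 6 starts row 5. P = [[1, 2], [3], [4], [5], [6]], Q = [[1, 3], [2], [4], [5], [6]].

So P = [[1, 2], [3], [4], [5], [6]], Q = [[1, 3], [2], [4], [5], [6]].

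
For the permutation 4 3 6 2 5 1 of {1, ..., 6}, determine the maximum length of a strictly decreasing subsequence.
4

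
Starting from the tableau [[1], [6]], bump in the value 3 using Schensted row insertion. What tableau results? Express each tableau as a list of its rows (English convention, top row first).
3 is larger than every entry of row 1, so it is appended to row 1. The new tableau is [[1, 3], [6]].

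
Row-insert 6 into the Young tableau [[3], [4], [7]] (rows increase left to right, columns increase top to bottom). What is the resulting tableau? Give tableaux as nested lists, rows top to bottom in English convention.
[[3, 6], [4], [7]]

6 is larger than every entry of row 1, so it is appended to row 1. The new tableau is [[3, 6], [4], [7]].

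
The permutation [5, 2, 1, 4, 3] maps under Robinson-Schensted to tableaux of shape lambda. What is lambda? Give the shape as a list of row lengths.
Row-insert each entry into an empty tableau.

After inserting 5: P = [[5]].
After inserting 2: P = [[2], [5]].
After inserting 1: P = [[1], [2], [5]].
After inserting 4: P = [[1, 4], [2], [5]].
After inserting 3: P = [[1, 3], [2, 4], [5]].

The final insertion tableau P = [[1, 3], [2, 4], [5]] has shape [2, 2, 1].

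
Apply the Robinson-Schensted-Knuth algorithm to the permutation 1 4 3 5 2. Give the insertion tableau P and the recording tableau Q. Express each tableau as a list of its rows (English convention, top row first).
Insert each entry of the permutation into P by Schensted row insertion, recording in Q the position of each new cell.

Insert 1: appended to row 1. P = [[1]].
Insert 4: appended to row 1. P = [[1, 4]].
Insert 3: 3 bumps 4 from row 1; 4 starts row 2. P = [[1, 3], [4]].
Insert 5: appended to row 1. P = [[1, 3, 5], [4]].
Insert 2: 2 bumps 3 from row 1; 3 bumps 4 from row 2; 4 starts row 3. P = [[1, 2, 5], [3], [4]].

So P = [[1, 2, 5], [3], [4]], Q = [[1, 2, 4], [3], [5]].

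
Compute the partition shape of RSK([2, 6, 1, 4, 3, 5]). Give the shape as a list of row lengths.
[3, 2, 1]

RSK row insertion gives P = [[1, 3, 5], [2, 4], [6]], which has shape [3, 2, 1].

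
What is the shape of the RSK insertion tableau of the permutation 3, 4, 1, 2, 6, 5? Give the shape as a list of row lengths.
[3, 3]

Row-insert each entry into an empty tableau.

After inserting 3: P = [[3]].
After inserting 4: P = [[3, 4]].
After inserting 1: P = [[1, 4], [3]].
After inserting 2: P = [[1, 2], [3, 4]].
After inserting 6: P = [[1, 2, 6], [3, 4]].
After inserting 5: P = [[1, 2, 5], [3, 4, 6]].

The final insertion tableau P = [[1, 2, 5], [3, 4, 6]] has shape [3, 3].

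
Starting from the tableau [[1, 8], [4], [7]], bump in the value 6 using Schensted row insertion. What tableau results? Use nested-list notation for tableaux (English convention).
In row 1, 6 replaces 8 (the leftmost entry greater than 6); 8 is bumped to row 2. 8 is appended to row 2. The new tableau is [[1, 6], [4, 8], [7]].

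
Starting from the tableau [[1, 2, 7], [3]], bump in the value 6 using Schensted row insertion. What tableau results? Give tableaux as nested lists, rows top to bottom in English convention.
[[1, 2, 6], [3, 7]]

In row 1, 6 replaces 7 (the leftmost entry greater than 6); 7 is bumped to row 2. 7 is appended to row 2. The new tableau is [[1, 2, 6], [3, 7]].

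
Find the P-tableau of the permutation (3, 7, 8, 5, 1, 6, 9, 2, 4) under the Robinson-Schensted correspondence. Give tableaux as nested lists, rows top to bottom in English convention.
Insert 3: appended to row 1. P = [[3]].
Insert 7: appended to row 1. P = [[3, 7]].
Insert 8: appended to row 1. P = [[3, 7, 8]].
Insert 5: 5 bumps 7 from row 1; 7 starts row 2. P = [[3, 5, 8], [7]].
Insert 1: 1 bumps 3 from row 1; 3 bumps 7 from row 2; 7 starts row 3. P = [[1, 5, 8], [3], [7]].
Insert 6: 6 bumps 8 from row 1; 8 appends to row 2. P = [[1, 5, 6], [3, 8], [7]].
Insert 9: appended to row 1. P = [[1, 5, 6, 9], [3, 8], [7]].
Insert 2: 2 bumps 5 from row 1; 5 bumps 8 from row 2; 8 appends to row 3. P = [[1, 2, 6, 9], [3, 5], [7, 8]].
Insert 4: 4 bumps 6 from row 1; 6 appends to row 2. P = [[1, 2, 4, 9], [3, 5, 6], [7, 8]].

So P = [[1, 2, 4, 9], [3, 5, 6], [7, 8]].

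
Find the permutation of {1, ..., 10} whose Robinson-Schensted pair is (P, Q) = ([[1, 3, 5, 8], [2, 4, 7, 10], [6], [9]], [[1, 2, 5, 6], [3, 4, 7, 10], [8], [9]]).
Reverse the RSK construction: for i from n down to 1, find the cell of Q containing i, remove the entry at that cell from P, and reverse-bump it up through P; the value ejected from row 1 is w(i).

Step i=10: Q has 10 at row 2, column 4; remove 10 from row 2 of P and reverse-bump: 10 enters row 1 and ejects 8. So w(10) = 8. P is now [[1, 3, 5, 10], [2, 4, 7], [6], [9]].
Step i=9: Q has 9 at row 4, column 1; remove 9 from row 4 of P and reverse-bump: 9 enters row 3 and ejects 6; 6 enters row 2 and ejects 4; 4 enters row 1 and ejects 3. So w(9) = 3. P is now [[1, 4, 5, 10], [2, 6, 7], [9]].
Step i=8: Q has 8 at row 3, column 1; remove 9 from row 3 of P and reverse-bump: 9 enters row 2 and ejects 7; 7 enters row 1 and ejects 5. So w(8) = 5. P is now [[1, 4, 7, 10], [2, 6, 9]].
Step i=7: Q has 7 at row 2, column 3; remove 9 from row 2 of P and reverse-bump: 9 enters row 1 and ejects 7. So w(7) = 7. P is now [[1, 4, 9, 10], [2, 6]].
Step i=6: Q has 6 at row 1, column 4; remove that cell from P, ejecting 10. So w(6) = 10. P is now [[1, 4, 9], [2, 6]].
Step i=5: Q has 5 at row 1, column 3; remove that cell from P, ejecting 9. So w(5) = 9. P is now [[1, 4], [2, 6]].
Step i=4: Q has 4 at row 2, column 2; remove 6 from row 2 of P and reverse-bump: 6 enters row 1 and ejects 4. So w(4) = 4. P is now [[1, 6], [2]].
Step i=3: Q has 3 at row 2, column 1; remove 2 from row 2 of P and reverse-bump: 2 enters row 1 and ejects 1. So w(3) = 1. P is now [[2, 6]].
Step i=2: Q has 2 at row 1, column 2; remove that cell from P, ejecting 6. So w(2) = 6. P is now [[2]].
Step i=1: Q has 1 at row 1, column 1; remove that cell from P, ejecting 2. So w(1) = 2. P is now [].

So w = 2 6 1 4 9 10 7 5 3 8.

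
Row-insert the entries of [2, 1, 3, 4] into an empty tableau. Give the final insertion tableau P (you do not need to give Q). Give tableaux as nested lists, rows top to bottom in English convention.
P = [[1, 3, 4], [2]]

Insert 2: appended to row 1. P = [[2]].
Insert 1: 1 bumps 2 from row 1; 2 starts row 2. P = [[1], [2]].
Insert 3: appended to row 1. P = [[1, 3], [2]].
Insert 4: appended to row 1. P = [[1, 3, 4], [2]].

So P = [[1, 3, 4], [2]].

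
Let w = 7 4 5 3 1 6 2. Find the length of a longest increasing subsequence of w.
3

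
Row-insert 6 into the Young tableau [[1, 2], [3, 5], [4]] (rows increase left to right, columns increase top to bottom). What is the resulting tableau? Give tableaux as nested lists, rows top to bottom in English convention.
6 is larger than every entry of row 1, so it is appended to row 1. The new tableau is [[1, 2, 6], [3, 5], [4]].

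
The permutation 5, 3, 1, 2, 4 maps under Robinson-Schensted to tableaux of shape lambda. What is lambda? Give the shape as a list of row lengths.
[3, 1, 1]

RSK row insertion gives P = [[1, 2, 4], [3], [5]], which has shape [3, 1, 1].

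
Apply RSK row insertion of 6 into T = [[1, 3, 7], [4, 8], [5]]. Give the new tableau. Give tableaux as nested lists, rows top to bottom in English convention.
In row 1, 6 replaces 7 (the leftmost entry greater than 6); 7 is bumped to row 2. In row 2, 7 replaces 8 (the leftmost entry greater than 7); 8 is bumped to row 3. 8 is appended to row 3. The new tableau is [[1, 3, 6], [4, 7], [5, 8]].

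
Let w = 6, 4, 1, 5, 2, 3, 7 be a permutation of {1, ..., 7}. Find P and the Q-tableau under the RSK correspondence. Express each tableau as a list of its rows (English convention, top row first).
Insert each entry of the permutation into P by Schensted row insertion, recording in Q the position of each new cell.

Insert 6: appended to row 1. P = [[6]].
Insert 4: 4 bumps 6 from row 1; 6 starts row 2. P = [[4], [6]].
Insert 1: 1 bumps 4 from row 1; 4 bumps 6 from row 2; 6 starts row 3. P = [[1], [4], [6]].
Insert 5: appended to row 1. P = [[1, 5], [4], [6]].
Insert 2: 2 bumps 5 from row 1; 5 appends to row 2. P = [[1, 2], [4, 5], [6]].
Insert 3: appended to row 1. P = [[1, 2, 3], [4, 5], [6]].
Insert 7: appended to row 1. P = [[1, 2, 3, 7], [4, 5], [6]].

So P = [[1, 2, 3, 7], [4, 5], [6]], Q = [[1, 4, 6, 7], [2, 5], [3]].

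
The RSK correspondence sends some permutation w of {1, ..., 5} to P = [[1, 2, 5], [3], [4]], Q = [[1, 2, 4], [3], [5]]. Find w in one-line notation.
Reverse RSK: for i = n, n-1, ..., 1, locate i in Q, remove the corresponding corner cell from P, and reverse-bump its entry up through P; the value ejected from row 1 is w(i).

So w = 1 4 3 5 2.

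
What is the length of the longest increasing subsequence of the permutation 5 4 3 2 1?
1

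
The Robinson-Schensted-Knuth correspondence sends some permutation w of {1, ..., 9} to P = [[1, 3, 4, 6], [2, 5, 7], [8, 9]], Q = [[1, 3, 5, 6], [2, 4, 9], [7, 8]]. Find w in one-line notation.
8 2 9 3 5 7 1 4 6

Reverse RSK: for i = n, n-1, ..., 1, locate i in Q, remove the corresponding corner cell from P, and reverse-bump its entry up through P; the value ejected from row 1 is w(i).

So w = 8 2 9 3 5 7 1 4 6.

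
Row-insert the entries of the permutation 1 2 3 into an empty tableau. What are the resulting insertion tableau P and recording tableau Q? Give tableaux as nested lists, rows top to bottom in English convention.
P = [[1, 2, 3]], Q = [[1, 2, 3]]

Insert each entry of the permutation into P by Schensted row insertion, recording in Q the position of each new cell.

Insert 1: appended to row 1. P = [[1]].
Insert 2: appended to row 1. P = [[1, 2]].
Insert 3: appended to row 1. P = [[1, 2, 3]].

So P = [[1, 2, 3]], Q = [[1, 2, 3]].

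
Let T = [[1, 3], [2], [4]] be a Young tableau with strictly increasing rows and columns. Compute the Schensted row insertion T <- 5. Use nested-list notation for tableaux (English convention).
[[1, 3, 5], [2], [4]]

5 is larger than every entry of row 1, so it is appended to row 1. The new tableau is [[1, 3, 5], [2], [4]].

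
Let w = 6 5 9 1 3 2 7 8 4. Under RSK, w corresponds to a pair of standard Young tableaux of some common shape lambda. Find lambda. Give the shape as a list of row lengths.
[4, 2, 2, 1]

RSK row insertion gives P = [[1, 2, 4, 8], [3, 7], [5, 9], [6]], which has shape [4, 2, 2, 1].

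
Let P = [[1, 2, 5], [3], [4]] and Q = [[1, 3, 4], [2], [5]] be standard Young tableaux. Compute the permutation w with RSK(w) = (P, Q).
Reverse the RSK construction: for i from n down to 1, find the cell of Q containing i, remove the entry at that cell from P, and reverse-bump it up through P; the value ejected from row 1 is w(i).

Step i=5: Q has 5 at row 3, column 1; remove 4 from row 3 of P and reverse-bump: 4 enters row 2 and ejects 3; 3 enters row 1 and ejects 2. So w(5) = 2. P is now [[1, 3, 5], [4]].
Step i=4: Q has 4 at row 1, column 3; remove that cell from P, ejecting 5. So w(4) = 5. P is now [[1, 3], [4]].
Step i=3: Q has 3 at row 1, column 2; remove that cell from P, ejecting 3. So w(3) = 3. P is now [[1], [4]].
Step i=2: Q has 2 at row 2, column 1; remove 4 from row 2 of P and reverse-bump: 4 enters row 1 and ejects 1. So w(2) = 1. P is now [[4]].
Step i=1: Q has 1 at row 1, column 1; remove that cell from P, ejecting 4. So w(1) = 4. P is now [].

So w = 4 1 3 5 2.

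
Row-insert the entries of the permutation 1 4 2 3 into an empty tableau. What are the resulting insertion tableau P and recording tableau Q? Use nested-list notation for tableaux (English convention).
P = [[1, 2, 3], [4]], Q = [[1, 2, 4], [3]]

Insert each entry of the permutation into P by Schensted row insertion, recording in Q the position of each new cell.

Insert 1: appended to row 1. P = [[1]].
Insert 4: appended to row 1. P = [[1, 4]].
Insert 2: 2 bumps 4 from row 1; 4 starts row 2. P = [[1, 2], [4]].
Insert 3: appended to row 1. P = [[1, 2, 3], [4]].

So P = [[1, 2, 3], [4]], Q = [[1, 2, 4], [3]].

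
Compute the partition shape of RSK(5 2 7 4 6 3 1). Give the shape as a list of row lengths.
[3, 2, 1, 1]

Row-insert each entry into an empty tableau.

After inserting 5: P = [[5]].
After inserting 2: P = [[2], [5]].
After inserting 7: P = [[2, 7], [5]].
After inserting 4: P = [[2, 4], [5, 7]].
After inserting 6: P = [[2, 4, 6], [5, 7]].
After inserting 3: P = [[2, 3, 6], [4, 7], [5]].
After inserting 1: P = [[1, 3, 6], [2, 7], [4], [5]].

The final insertion tableau P = [[1, 3, 6], [2, 7], [4], [5]] has shape [3, 2, 1, 1].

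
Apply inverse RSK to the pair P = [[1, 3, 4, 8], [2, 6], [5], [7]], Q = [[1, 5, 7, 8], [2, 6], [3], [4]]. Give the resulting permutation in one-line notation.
7 5 2 1 6 3 4 8

Reverse the RSK construction: for i from n down to 1, find the cell of Q containing i, remove the entry at that cell from P, and reverse-bump it up through P; the value ejected from row 1 is w(i).

Step i=8: Q has 8 at row 1, column 4; remove that cell from P, ejecting 8. So w(8) = 8. P is now [[1, 3, 4], [2, 6], [5], [7]].
Step i=7: Q has 7 at row 1, column 3; remove that cell from P, ejecting 4. So w(7) = 4. P is now [[1, 3], [2, 6], [5], [7]].
Step i=6: Q has 6 at row 2, column 2; remove 6 from row 2 of P and reverse-bump: 6 enters row 1 and ejects 3. So w(6) = 3. P is now [[1, 6], [2], [5], [7]].
Step i=5: Q has 5 at row 1, column 2; remove that cell from P, ejecting 6. So w(5) = 6. P is now [[1], [2], [5], [7]].
Step i=4: Q has 4 at row 4, column 1; remove 7 from row 4 of P and reverse-bump: 7 enters row 3 and ejects 5; 5 enters row 2 and ejects 2; 2 enters row 1 and ejects 1. So w(4) = 1. P is now [[2], [5], [7]].
Step i=3: Q has 3 at row 3, column 1; remove 7 from row 3 of P and reverse-bump: 7 enters row 2 and ejects 5; 5 enters row 1 and ejects 2. So w(3) = 2. P is now [[5], [7]].
Step i=2: Q has 2 at row 2, column 1; remove 7 from row 2 of P and reverse-bump: 7 enters row 1 and ejects 5. So w(2) = 5. P is now [[7]].
Step i=1: Q has 1 at row 1, column 1; remove that cell from P, ejecting 7. So w(1) = 7. P is now [].

So w = 7 5 2 1 6 3 4 8.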